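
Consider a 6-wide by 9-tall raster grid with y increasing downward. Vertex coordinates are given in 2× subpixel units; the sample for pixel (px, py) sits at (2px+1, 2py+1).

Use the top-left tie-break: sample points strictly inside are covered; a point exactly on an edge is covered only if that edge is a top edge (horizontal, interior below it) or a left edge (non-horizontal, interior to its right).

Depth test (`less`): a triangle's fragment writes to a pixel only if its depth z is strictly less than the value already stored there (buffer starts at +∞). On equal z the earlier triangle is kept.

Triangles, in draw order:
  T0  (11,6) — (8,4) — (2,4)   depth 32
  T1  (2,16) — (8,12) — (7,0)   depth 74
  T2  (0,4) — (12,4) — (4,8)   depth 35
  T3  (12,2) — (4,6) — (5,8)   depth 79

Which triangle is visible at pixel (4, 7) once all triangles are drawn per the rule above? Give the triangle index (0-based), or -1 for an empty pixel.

T0:
  2·area = 12  (B↔C swapped to make it positive)
  edge (11, 6)→(2, 4): d=(-9,-2) top-left  bias=+0
  edge (2, 4)→(8, 4): d=(6,0) top-left  bias=+0
  edge (8, 4)→(11, 6): d=(3,2) right/bottom  bias=-1
    (3,2)@(7, 5): e=[1,6,5] → #
    (4,2)@(9, 5): e=[5,6,1] → #
    (5,2)@(11, 5): e=[9,6,-3] → ·
    (3,3)@(7, 7): e=[-17,18,11] → ·
    (4,3)@(9, 7): e=[-13,18,7] → ·
  covered (2 px):
    · · · · · ·
    · · · · · ·
    · · · # # ·
    · · · · · ·
    · · · · · ·
    · · · · · ·
    · · · · · ·
    · · · · · ·
    · · · · · ·
T1:
  2·area = 76  (B↔C swapped to make it positive)
  edge (2, 16)→(7, 0): d=(5,-16) top-left  bias=+0
  edge (7, 0)→(8, 12): d=(1,12) right/bottom  bias=-1
  edge (8, 12)→(2, 16): d=(-6,4) right/bottom  bias=-1
    (3,0)@(7, 1): e=[5,1,70] → #
    (4,0)@(9, 1): e=[37,-23,62] → ·
    (3,1)@(7, 3): e=[15,3,58] → #
    (4,1)@(9, 3): e=[47,-21,50] → ·
    (3,2)@(7, 5): e=[25,5,46] → #
    (4,2)@(9, 5): e=[57,-19,38] → ·
    (2,3)@(5, 7): e=[3,31,42] → #
    (4,3)@(9, 7): e=[67,-17,26] → ·
    (2,4)@(5, 9): e=[13,33,30] → #
    (4,4)@(9, 9): e=[77,-15,14] → ·
    (2,5)@(5, 11): e=[23,35,18] → #
    (4,5)@(9, 11): e=[87,-13,2] → ·
  covered (12 px):
    · · · # · ·
    · · · # · ·
    · · · # · ·
    · · # # · ·
    · · # # · ·
    · · # # · ·
    · # # · · ·
    · # · · · ·
    · · · · · ·
T2:
  2·area = 48
  edge (0, 4)→(12, 4): d=(12,0) top-left  bias=+0
  edge (12, 4)→(4, 8): d=(-8,4) right/bottom  bias=-1
  edge (4, 8)→(0, 4): d=(-4,-4) top-left  bias=+0
    (0,2)@(1, 5): e=[12,36,0] → #  [on edge]
    (1,2)@(3, 5): e=[12,28,8] → #
    (2,2)@(5, 5): e=[12,20,16] → #
    (3,2)@(7, 5): e=[12,12,24] → #
    (4,2)@(9, 5): e=[12,4,32] → #
    (5,2)@(11, 5): e=[12,-4,40] → ·
    (0,3)@(1, 7): e=[36,20,-8] → ·
    (1,3)@(3, 7): e=[36,12,0] → #  [on edge]
    (3,3)@(7, 7): e=[36,-4,16] → ·
    (4,3)@(9, 7): e=[36,-12,24] → ·
    (1,4)@(3, 9): e=[60,-4,-8] → ·
    (2,4)@(5, 9): e=[60,-12,0] → ·  [on edge]
    (3,5)@(7, 11): e=[84,-36,0] → ·  [on edge]
    (4,6)@(9, 13): e=[108,-60,0] → ·  [on edge]
    (5,7)@(11, 15): e=[132,-84,0] → ·  [on edge]
  covered (7 px):
    · · · · · ·
    · · · · · ·
    # # # # # ·
    · # # · · ·
    · · · · · ·
    · · · · · ·
    · · · · · ·
    · · · · · ·
    · · · · · ·
T3:
  2·area = 20  (B↔C swapped to make it positive)
  edge (12, 2)→(5, 8): d=(-7,6) right/bottom  bias=-1
  edge (5, 8)→(4, 6): d=(-1,-2) top-left  bias=+0
  edge (4, 6)→(12, 2): d=(8,-4) top-left  bias=+0
    (3,2)@(7, 5): e=[9,7,4] → #
    (4,2)@(9, 5): e=[-3,11,12] → ·
    (2,3)@(5, 7): e=[7,1,12] → #
    (3,3)@(7, 7): e=[-5,5,20] → ·
    (2,4)@(5, 9): e=[-7,-1,28] → ·
  covered (2 px):
    · · · · · ·
    · · · · · ·
    · · · # · ·
    · · # · · ·
    · · · · · ·
    · · · · · ·
    · · · · · ·
    · · · · · ·
    · · · · · ·

Z-buffer (winner per pixel, '.' = empty):
  . . . 1 . .
  . . . 1 . .
  2 2 2 0 0 .
  . 2 2 1 . .
  . . 1 1 . .
  . . 1 1 . .
  . 1 1 . . .
  . 1 . . . .
  . . . . . .

Final: -1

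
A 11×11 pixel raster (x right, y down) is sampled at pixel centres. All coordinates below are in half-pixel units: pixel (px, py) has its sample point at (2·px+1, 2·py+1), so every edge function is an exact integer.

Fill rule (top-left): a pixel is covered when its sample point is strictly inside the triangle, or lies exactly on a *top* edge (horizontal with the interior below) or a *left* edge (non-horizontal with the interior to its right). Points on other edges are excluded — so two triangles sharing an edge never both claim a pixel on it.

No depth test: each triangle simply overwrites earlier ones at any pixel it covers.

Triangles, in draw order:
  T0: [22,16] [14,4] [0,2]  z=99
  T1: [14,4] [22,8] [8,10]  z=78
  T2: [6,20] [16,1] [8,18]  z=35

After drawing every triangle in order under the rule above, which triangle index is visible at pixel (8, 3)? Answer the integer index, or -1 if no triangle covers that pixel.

T0:
  2·area = 152  (B↔C swapped to make it positive)
  edge (22, 16)→(0, 2): d=(-22,-14) top-left  bias=+0
  edge (0, 2)→(14, 4): d=(14,2) right/bottom  bias=-1
  edge (14, 4)→(22, 16): d=(8,12) right/bottom  bias=-1
    (1,1)@(3, 3): e=[20,8,124] → #
    (2,1)@(5, 3): e=[48,4,100] → #
    (3,1)@(7, 3): e=[76,0,76] → ·  [on edge]
    (1,2)@(3, 5): e=[-24,36,140] → ·
    (2,2)@(5, 5): e=[4,32,116] → #
    (3,2)@(7, 5): e=[32,28,92] → #
    (4,2)@(9, 5): e=[60,24,68] → #
    (5,2)@(11, 5): e=[88,20,44] → #
    (6,2)@(13, 5): e=[116,16,20] → #
    (7,2)@(15, 5): e=[144,12,-4] → ·
    (10,2)@(21, 5): e=[228,0,-76] → ·  [on edge]
    (2,3)@(5, 7): e=[-40,60,132] → ·
    (5,4)@(11, 9): e=[0,76,76] → #  [on edge]
  covered (19 px):
    · · · · · · · · · · ·
    · # # · · · · · · · ·
    · · # # # # # · · · ·
    · · · · # # # # · · ·
    · · · · · # # # # · ·
    · · · · · · · # # · ·
    · · · · · · · · · # ·
    · · · · · · · · · · #
    · · · · · · · · · · ·
    · · · · · · · · · · ·
    · · · · · · · · · · ·
T1:
  2·area = 72
  edge (14, 4)→(22, 8): d=(8,4) right/bottom  bias=-1
  edge (22, 8)→(8, 10): d=(-14,2) right/bottom  bias=-1
  edge (8, 10)→(14, 4): d=(6,-6) top-left  bias=+0
    (8,0)@(17, 1): e=[-36,108,0] → ·  [on edge]
    (7,1)@(15, 3): e=[-12,84,0] → ·  [on edge]
    (6,2)@(13, 5): e=[12,60,0] → #  [on edge]
    (7,2)@(15, 5): e=[4,56,12] → #
    (8,2)@(17, 5): e=[-4,52,24] → ·
    (5,3)@(11, 7): e=[36,36,0] → #  [on edge]
    (8,3)@(17, 7): e=[12,24,36] → #
    (9,3)@(19, 7): e=[4,20,48] → #
    (10,3)@(21, 7): e=[-4,16,60] → ·
    (4,4)@(9, 9): e=[60,12,0] → #  [on edge]
    (7,4)@(15, 9): e=[36,0,36] → ·  [on edge]
    (8,4)@(17, 9): e=[28,-4,48] → ·
    (0,5)@(1, 11): e=[108,0,-36] → ·  [on edge]
    (3,5)@(7, 11): e=[84,-12,0] → ·  [on edge]
    (2,6)@(5, 13): e=[108,-36,0] → ·  [on edge]
    (1,7)@(3, 15): e=[132,-60,0] → ·  [on edge]
    (0,8)@(1, 17): e=[156,-84,0] → ·  [on edge]
  covered (10 px):
    · · · · · · · · · · ·
    · · · · · · · · · · ·
    · · · · · · # # · · ·
    · · · · · # # # # # ·
    · · · · # # # · · · ·
    · · · · · · · · · · ·
    · · · · · · · · · · ·
    · · · · · · · · · · ·
    · · · · · · · · · · ·
    · · · · · · · · · · ·
    · · · · · · · · · · ·
T2:
  2·area = 18
  edge (6, 20)→(16, 1): d=(10,-19) top-left  bias=+0
  edge (16, 1)→(8, 18): d=(-8,17) right/bottom  bias=-1
  edge (8, 18)→(6, 20): d=(-2,2) right/bottom  bias=-1
    (7,1)@(15, 3): e=[1,1,16] → #
    (8,1)@(17, 3): e=[39,-33,12] → ·
    (7,2)@(15, 5): e=[21,-15,12] → ·
    (10,2)@(21, 5): e=[135,-117,0] → ·  [on edge]
    (6,3)@(13, 7): e=[3,3,12] → #
    (7,3)@(15, 7): e=[41,-31,8] → ·
    (9,3)@(19, 7): e=[117,-99,0] → ·  [on edge]
    (6,4)@(13, 9): e=[23,-13,8] → ·
    (8,4)@(17, 9): e=[99,-81,0] → ·  [on edge]
    (5,5)@(11, 11): e=[5,5,8] → #
    (6,5)@(13, 11): e=[43,-29,4] → ·
    (7,5)@(15, 11): e=[81,-63,0] → ·  [on edge]
    (6,6)@(13, 13): e=[63,-45,0] → ·  [on edge]
    (5,7)@(11, 15): e=[45,-27,0] → ·  [on edge]
    (4,8)@(9, 17): e=[27,-9,0] → ·  [on edge]
    (3,9)@(7, 19): e=[9,9,0] → ·  [on edge]
    (2,10)@(5, 21): e=[-9,27,0] → ·  [on edge]
  covered (4 px):
    · · · · · · · · · · ·
    · · · · · · · # · · ·
    · · · · · · · · · · ·
    · · · · · · # · · · ·
    · · · · · · · · · · ·
    · · · · · # · · · · ·
    · · · · · · · · · · ·
    · · · · # · · · · · ·
    · · · · · · · · · · ·
    · · · · · · · · · · ·
    · · · · · · · · · · ·

Z-buffer (winner per pixel, '.' = empty):
  . . . . . . . . . . .
  . 0 0 . . . . 2 . . .
  . . 0 0 0 0 1 1 . . .
  . . . . 0 1 2 1 1 1 .
  . . . . 1 1 1 0 0 . .
  . . . . . 2 . 0 0 . .
  . . . . . . . . . 0 .
  . . . . 2 . . . . . 0
  . . . . . . . . . . .
  . . . . . . . . . . .
  . . . . . . . . . . .

Result: 1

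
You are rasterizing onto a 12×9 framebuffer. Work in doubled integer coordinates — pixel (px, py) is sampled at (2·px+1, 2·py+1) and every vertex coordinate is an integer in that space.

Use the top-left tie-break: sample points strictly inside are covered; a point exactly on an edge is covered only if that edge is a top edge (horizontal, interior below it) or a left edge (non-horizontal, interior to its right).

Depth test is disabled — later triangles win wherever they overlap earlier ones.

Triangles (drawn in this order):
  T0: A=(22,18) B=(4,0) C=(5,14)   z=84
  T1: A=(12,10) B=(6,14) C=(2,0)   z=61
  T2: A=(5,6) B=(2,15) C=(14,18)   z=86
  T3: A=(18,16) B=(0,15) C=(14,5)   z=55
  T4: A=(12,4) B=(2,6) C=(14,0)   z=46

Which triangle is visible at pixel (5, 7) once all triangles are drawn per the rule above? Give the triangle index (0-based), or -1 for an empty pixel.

T0:
  2·area = 234  (B↔C swapped to make it positive)
  edge (22, 18)→(5, 14): d=(-17,-4) top-left  bias=+0
  edge (5, 14)→(4, 0): d=(-1,-14) top-left  bias=+0
  edge (4, 0)→(22, 18): d=(18,18) right/bottom  bias=-1
    (2,0)@(5, 1): e=[221,13,0] → .  [on edge]
    (2,1)@(5, 3): e=[187,11,36] → X
    (3,1)@(7, 3): e=[195,39,0] → .  [on edge]
    (2,2)@(5, 5): e=[153,9,72] → X
    (3,2)@(7, 5): e=[161,37,36] → X
    (4,2)@(9, 5): e=[169,65,0] → .  [on edge]
    (2,3)@(5, 7): e=[119,7,108] → X
    (4,3)@(9, 7): e=[135,63,36] → X
    (5,3)@(11, 7): e=[143,91,0] → .  [on edge]
    (2,4)@(5, 9): e=[85,5,144] → X
    (5,4)@(11, 9): e=[109,89,36] → X
    (6,4)@(13, 9): e=[117,117,0] → .  [on edge]
    (7,5)@(15, 11): e=[91,143,0] → .  [on edge]
    (8,6)@(17, 13): e=[65,169,0] → .  [on edge]
    (9,7)@(19, 15): e=[39,195,0] → .  [on edge]
    (10,8)@(21, 17): e=[13,221,0] → .  [on edge]
  covered (26 px):
    . . . . . . . . . . . .
    . . X . . . . . . . . .
    . . X X . . . . . . . .
    . . X X X . . . . . . .
    . . X X X X . . . . . .
    . . X X X X X . . . . .
    . . X X X X X X . . . .
    . . . . . X X X X . . .
    . . . . . . . . . X . .
T1:
  2·area = 100
  edge (12, 10)→(6, 14): d=(-6,4) right/bottom  bias=-1
  edge (6, 14)→(2, 0): d=(-4,-14) top-left  bias=+0
  edge (2, 0)→(12, 10): d=(10,10) right/bottom  bias=-1
    (1,0)@(3, 1): e=[90,10,0] → .  [on edge]
    (1,1)@(3, 3): e=[78,2,20] → X
    (2,1)@(5, 3): e=[70,30,0] → .  [on edge]
    (1,2)@(3, 5): e=[66,-6,40] → .
    (2,2)@(5, 5): e=[58,22,20] → X
    (3,2)@(7, 5): e=[50,50,0] → .  [on edge]
    (2,3)@(5, 7): e=[46,14,40] → X
    (3,3)@(7, 7): e=[38,42,20] → X
    (4,3)@(9, 7): e=[30,70,0] → .  [on edge]
    (2,4)@(5, 9): e=[34,6,60] → X
    (4,4)@(9, 9): e=[18,62,20] → X
    (5,4)@(11, 9): e=[10,90,0] → .  [on edge]
    (6,5)@(13, 11): e=[-10,110,0] → .  [on edge]
    (7,6)@(15, 13): e=[-30,130,0] → .  [on edge]
    (8,7)@(17, 15): e=[-50,150,0] → .  [on edge]
    (9,8)@(19, 17): e=[-70,170,0] → .  [on edge]
  covered (10 px):
    . . . . . . . . . . . .
    . X . . . . . . . . . .
    . . X . . . . . . . . .
    . . X X . . . . . . . .
    . . X X X . . . . . . .
    . . . X X . . . . . . .
    . . . X . . . . . . . .
    . . . . . . . . . . . .
    . . . . . . . . . . . .
T2:
  2·area = 117  (B↔C swapped to make it positive)
  edge (5, 6)→(14, 18): d=(9,12) right/bottom  bias=-1
  edge (14, 18)→(2, 15): d=(-12,-3) top-left  bias=+0
  edge (2, 15)→(5, 6): d=(3,-9) top-left  bias=+0
    (2,3)@(5, 7): e=[9,105,3] → X
    (3,3)@(7, 7): e=[-15,111,21] → .
    (2,4)@(5, 9): e=[27,81,9] → X
    (3,4)@(7, 9): e=[3,87,27] → X
    (4,4)@(9, 9): e=[-21,93,45] → .
    (2,5)@(5, 11): e=[45,57,15] → X
    (4,5)@(9, 11): e=[-3,69,51] → .
    (1,6)@(3, 13): e=[87,27,3] → X
    (4,6)@(9, 13): e=[15,45,57] → X
    (5,6)@(11, 13): e=[-9,51,75] → .
    (1,7)@(3, 15): e=[105,3,9] → X
    (5,7)@(11, 15): e=[9,27,81] → X
  covered (16 px):
    . . . . . . . . . . . .
    . . . . . . . . . . . .
    . . . . . . . . . . . .
    . . X . . . . . . . . .
    . . X X . . . . . . . .
    . . X X . . . . . . . .
    . X X X X . . . . . . .
    . X X X X X . . . . . .
    . . . . . X X . . . . .
T3:
  2·area = 194
  edge (18, 16)→(0, 15): d=(-18,-1) top-left  bias=+0
  edge (0, 15)→(14, 5): d=(14,-10) top-left  bias=+0
  edge (14, 5)→(18, 16): d=(4,11) right/bottom  bias=-1
    (6,3)@(13, 7): e=[157,18,19] → X
    (7,3)@(15, 7): e=[159,38,-3] → .
    (4,4)@(9, 9): e=[117,6,71] → X
    (5,4)@(11, 9): e=[119,26,49] → X
    (7,4)@(15, 9): e=[123,66,5] → X
    (8,4)@(17, 9): e=[125,86,-17] → .
    (3,5)@(7, 11): e=[79,14,101] → X
    (8,5)@(17, 11): e=[89,114,-9] → .
    (1,6)@(3, 13): e=[39,2,153] → X
    (2,6)@(5, 13): e=[41,22,131] → X
    (8,6)@(17, 13): e=[53,142,-1] → .
    (0,7)@(1, 15): e=[1,10,183] → X
  covered (26 px):
    . . . . . . . . . . . .
    . . . . . . . . . . . .
    . . . . . . . . . . . .
    . . . . . . X . . . . .
    . . . . X X X X . . . .
    . . . X X X X X . . . .
    . X X X X X X X . . . .
    X X X X X X X X X . . .
    . . . . . . . . . . . .
T4:
  2·area = 36
  edge (12, 4)→(2, 6): d=(-10,2) right/bottom  bias=-1
  edge (2, 6)→(14, 0): d=(12,-6) top-left  bias=+0
  edge (14, 0)→(12, 4): d=(-2,4) right/bottom  bias=-1
    (6,0)@(13, 1): e=[28,6,2] → X
    (7,0)@(15, 1): e=[24,18,-6] → .
    (4,1)@(9, 3): e=[16,6,14] → X
    (5,1)@(11, 3): e=[12,18,6] → X
    (6,1)@(13, 3): e=[8,30,-2] → .
    (8,1)@(17, 3): e=[0,54,-18] → .  [on edge]
    (2,2)@(5, 5): e=[4,6,26] → X
    (3,2)@(7, 5): e=[0,18,18] → .  [on edge]
    (4,2)@(9, 5): e=[-4,30,10] → .
    (5,2)@(11, 5): e=[-8,42,2] → .
    (2,3)@(5, 7): e=[-16,30,22] → .
  covered (4 px):
    . . . . . . X . . . . .
    . . . . X X . . . . . .
    . . X . . . . . . . . .
    . . . . . . . . . . . .
    . . . . . . . . . . . .
    . . . . . . . . . . . .
    . . . . . . . . . . . .
    . . . . . . . . . . . .
    . . . . . . . . . . . .

Z-buffer (winner per pixel, '.' = empty):
  . . . . . . 4 . . . . .
  . 1 0 . 4 4 . . . . . .
  . . 4 0 . . . . . . . .
  . . 2 1 0 . 3 . . . . .
  . . 2 2 3 3 3 3 . . . .
  . . 2 3 3 3 3 3 . . . .
  . 3 3 3 3 3 3 3 . . . .
  3 3 3 3 3 3 3 3 3 . . .
  . . . . . 2 2 . . 0 . .

Final: 3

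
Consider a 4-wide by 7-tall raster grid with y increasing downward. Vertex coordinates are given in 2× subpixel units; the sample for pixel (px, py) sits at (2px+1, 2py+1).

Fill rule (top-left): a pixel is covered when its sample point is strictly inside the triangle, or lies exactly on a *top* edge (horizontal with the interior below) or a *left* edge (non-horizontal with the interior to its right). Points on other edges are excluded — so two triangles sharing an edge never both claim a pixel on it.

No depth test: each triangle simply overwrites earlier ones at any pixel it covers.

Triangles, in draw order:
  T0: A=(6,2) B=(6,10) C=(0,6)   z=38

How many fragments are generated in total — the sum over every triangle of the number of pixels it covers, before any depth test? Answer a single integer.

T0:
  2·area = 48
  edge (6, 2)→(6, 10): d=(0,8) right/bottom  bias=-1
  edge (6, 10)→(0, 6): d=(-6,-4) top-left  bias=+0
  edge (0, 6)→(6, 2): d=(6,-4) top-left  bias=+0
    (2,1)@(5, 3): e=[8,38,2] → █
    (3,1)@(7, 3): e=[-8,46,10] → ·
    (1,2)@(3, 5): e=[24,18,6] → █
    (3,2)@(7, 5): e=[-8,34,22] → ·
    (1,3)@(3, 7): e=[24,6,18] → █
    (3,3)@(7, 7): e=[-8,22,34] → ·
    (1,4)@(3, 9): e=[24,-6,30] → ·
    (2,4)@(5, 9): e=[8,2,38] → █
    (3,4)@(7, 9): e=[-8,10,46] → ·
    (2,5)@(5, 11): e=[8,-10,50] → ·
  covered (6 px):
    · · · ·
    · · █ ·
    · █ █ ·
    · █ █ ·
    · · █ ·
    · · · ·
    · · · ·

Final: 6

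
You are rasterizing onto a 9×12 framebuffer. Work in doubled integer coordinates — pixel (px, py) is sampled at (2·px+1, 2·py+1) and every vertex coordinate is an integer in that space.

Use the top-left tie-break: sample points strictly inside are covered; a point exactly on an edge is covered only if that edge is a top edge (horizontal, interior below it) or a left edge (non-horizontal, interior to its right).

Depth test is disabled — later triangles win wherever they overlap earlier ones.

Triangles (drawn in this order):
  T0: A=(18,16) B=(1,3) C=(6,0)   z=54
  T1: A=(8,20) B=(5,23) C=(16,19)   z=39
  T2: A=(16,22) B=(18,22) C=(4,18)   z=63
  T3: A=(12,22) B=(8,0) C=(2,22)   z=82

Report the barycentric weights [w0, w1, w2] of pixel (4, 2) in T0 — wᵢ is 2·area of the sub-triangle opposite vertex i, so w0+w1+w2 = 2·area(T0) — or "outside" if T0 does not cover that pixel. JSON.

T0:
  2·area = 116
  edge (18, 16)→(1, 3): d=(-17,-13) top-left  bias=+0
  edge (1, 3)→(6, 0): d=(5,-3) top-left  bias=+0
  edge (6, 0)→(18, 16): d=(12,16) right/bottom  bias=-1
    (2,0)@(5, 1): e=[86,2,28] → #
    (3,0)@(7, 1): e=[112,8,-4] → ·
    (0,1)@(1, 3): e=[0,0,116] → #  [on edge]
    (1,1)@(3, 3): e=[26,6,84] → #
    (3,1)@(7, 3): e=[78,18,20] → #
    (4,1)@(9, 3): e=[104,24,-12] → ·
    (0,2)@(1, 5): e=[-34,10,140] → ·
    (1,2)@(3, 5): e=[-8,16,108] → ·
    (2,2)@(5, 5): e=[18,22,76] → #
    (4,2)@(9, 5): e=[70,34,12] → #
    (5,2)@(11, 5): e=[96,40,-20] → ·
    (2,3)@(5, 7): e=[-16,32,100] → ·
  covered (16 px):
    · · # · · · · · ·
    # # # # · · · · ·
    · · # # # · · · ·
    · · · # # # · · ·
    · · · · # # · · ·
    · · · · · · # · ·
    · · · · · · · # ·
    · · · · · · · · #
    · · · · · · · · ·
    · · · · · · · · ·
    · · · · · · · · ·
    · · · · · · · · ·
T1:
  2·area = 21  (B↔C swapped to make it positive)
  edge (8, 20)→(16, 19): d=(8,-1) top-left  bias=+0
  edge (16, 19)→(5, 23): d=(-11,4) right/bottom  bias=-1
  edge (5, 23)→(8, 20): d=(3,-3) top-left  bias=+0
    (8,5)@(17, 11): e=[-63,84,0] → ·  [on edge]
    (7,6)@(15, 13): e=[-49,70,0] → ·  [on edge]
    (6,7)@(13, 15): e=[-35,56,0] → ·  [on edge]
    (5,8)@(11, 17): e=[-21,42,0] → ·  [on edge]
    (4,9)@(9, 19): e=[-7,28,0] → ·  [on edge]
    (3,10)@(7, 21): e=[7,14,0] → #  [on edge]
    (4,10)@(9, 21): e=[9,6,6] → #
    (5,10)@(11, 21): e=[11,-2,12] → ·
    (2,11)@(5, 23): e=[21,0,0] → ·  [on edge]
    (3,11)@(7, 23): e=[23,-8,6] → ·
    (4,11)@(9, 23): e=[25,-16,12] → ·
  covered (2 px):
    · · · · · · · · ·
    · · · · · · · · ·
    · · · · · · · · ·
    · · · · · · · · ·
    · · · · · · · · ·
    · · · · · · · · ·
    · · · · · · · · ·
    · · · · · · · · ·
    · · · · · · · · ·
    · · · · · · · · ·
    · · · # # · · · ·
    · · · · · · · · ·
T2:
  2·area = 8  (B↔C swapped to make it positive)
  edge (16, 22)→(4, 18): d=(-12,-4) top-left  bias=+0
  edge (4, 18)→(18, 22): d=(14,4) right/bottom  bias=-1
  edge (18, 22)→(16, 22): d=(-2,0) right/bottom  bias=-1
    (0,8)@(1, 17): e=[0,-2,10] → ·  [on edge]
    (3,9)@(7, 19): e=[0,2,6] → #  [on edge]
    (4,9)@(9, 19): e=[8,-6,6] → ·
    (3,10)@(7, 21): e=[-24,30,2] → ·
    (6,10)@(13, 21): e=[0,6,2] → #  [on edge]
    (7,10)@(15, 21): e=[8,-2,2] → ·
    (6,11)@(13, 23): e=[-24,34,-2] → ·
  covered (2 px):
    · · · · · · · · ·
    · · · · · · · · ·
    · · · · · · · · ·
    · · · · · · · · ·
    · · · · · · · · ·
    · · · · · · · · ·
    · · · · · · · · ·
    · · · · · · · · ·
    · · · · · · · · ·
    · · · # · · · · ·
    · · · · · · # · ·
    · · · · · · · · ·
T3:
  2·area = 220  (B↔C swapped to make it positive)
  edge (12, 22)→(2, 22): d=(-10,0) right/bottom  bias=-1
  edge (2, 22)→(8, 0): d=(6,-22) top-left  bias=+0
  edge (8, 0)→(12, 22): d=(4,22) right/bottom  bias=-1
    (3,2)@(7, 5): e=[170,8,42] → #
    (4,2)@(9, 5): e=[170,52,-2] → ·
    (3,3)@(7, 7): e=[150,20,50] → #
    (4,3)@(9, 7): e=[150,64,6] → #
    (5,3)@(11, 7): e=[150,108,-38] → ·
    (3,4)@(7, 9): e=[130,32,58] → #
    (5,4)@(11, 9): e=[130,120,-30] → ·
    (2,5)@(5, 11): e=[110,0,110] → #  [on edge]
    (5,5)@(11, 11): e=[110,132,-22] → ·
    (2,6)@(5, 13): e=[90,12,118] → #
    (5,6)@(11, 13): e=[90,144,-14] → ·
    (2,7)@(5, 15): e=[70,24,126] → #
  covered (28 px):
    · · · · · · · · ·
    · · · · · · · · ·
    · · · # · · · · ·
    · · · # # · · · ·
    · · · # # · · · ·
    · · # # # · · · ·
    · · # # # · · · ·
    · · # # # · · · ·
    · · # # # # · · ·
    · # # # # # · · ·
    · # # # # # · · ·
    · · · · · · · · ·

Result: [34,12,70]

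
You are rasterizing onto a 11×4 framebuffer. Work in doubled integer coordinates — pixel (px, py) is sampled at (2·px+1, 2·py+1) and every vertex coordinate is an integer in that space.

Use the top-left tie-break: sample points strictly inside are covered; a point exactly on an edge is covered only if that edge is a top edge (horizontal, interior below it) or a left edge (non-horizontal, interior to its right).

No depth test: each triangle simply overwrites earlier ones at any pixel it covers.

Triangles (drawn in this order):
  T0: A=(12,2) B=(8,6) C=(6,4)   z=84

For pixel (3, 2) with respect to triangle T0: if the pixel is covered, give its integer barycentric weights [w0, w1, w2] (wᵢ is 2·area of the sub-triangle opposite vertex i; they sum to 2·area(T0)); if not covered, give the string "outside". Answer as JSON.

T0:
  2·area = 16
  edge (12, 2)→(8, 6): d=(-4,4) right/bottom  bias=-1
  edge (8, 6)→(6, 4): d=(-2,-2) top-left  bias=+0
  edge (6, 4)→(12, 2): d=(6,-2) top-left  bias=+0
    (1,0)@(3, 1): e=[40,0,-24] → ·  [on edge]
    (6,0)@(13, 1): e=[0,20,-4] → ·  [on edge]
    (7,0)@(15, 1): e=[-8,24,0] → ·  [on edge]
    (2,1)@(5, 3): e=[24,0,-8] → ·  [on edge]
    (4,1)@(9, 3): e=[8,8,0] → █  [on edge]
    (5,1)@(11, 3): e=[0,12,4] → ·  [on edge]
    (1,2)@(3, 5): e=[24,-8,0] → ·  [on edge]
    (3,2)@(7, 5): e=[8,0,8] → █  [on edge]
    (4,2)@(9, 5): e=[0,4,12] → ·  [on edge]
    (3,3)@(7, 7): e=[0,-4,20] → ·  [on edge]
    (4,3)@(9, 7): e=[-8,0,24] → ·  [on edge]
  covered (2 px):
    · · · · · · · · · · ·
    · · · · █ · · · · · ·
    · · · █ · · · · · · ·
    · · · · · · · · · · ·

Result: [0,8,8]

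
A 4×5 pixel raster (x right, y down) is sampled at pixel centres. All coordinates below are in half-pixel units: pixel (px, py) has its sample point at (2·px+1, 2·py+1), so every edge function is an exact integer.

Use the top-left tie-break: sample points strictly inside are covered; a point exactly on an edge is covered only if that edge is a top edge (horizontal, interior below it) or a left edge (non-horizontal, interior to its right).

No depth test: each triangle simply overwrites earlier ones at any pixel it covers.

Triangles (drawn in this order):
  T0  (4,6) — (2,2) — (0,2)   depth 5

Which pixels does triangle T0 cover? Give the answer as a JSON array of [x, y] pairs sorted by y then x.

T0:
  2·area = 8  (B↔C swapped to make it positive)
  edge (4, 6)→(0, 2): d=(-4,-4) top-left  bias=+0
  edge (0, 2)→(2, 2): d=(2,0) top-left  bias=+0
  edge (2, 2)→(4, 6): d=(2,4) right/bottom  bias=-1
    (0,1)@(1, 3): e=[0,2,6] → X  [on edge]
    (1,1)@(3, 3): e=[8,2,-2] → .
    (0,2)@(1, 5): e=[-8,6,10] → .
    (1,2)@(3, 5): e=[0,6,2] → X  [on edge]
    (2,2)@(5, 5): e=[8,6,-6] → .
    (1,3)@(3, 7): e=[-8,10,6] → .
    (2,3)@(5, 7): e=[0,10,-2] → .  [on edge]
    (3,4)@(7, 9): e=[0,14,-6] → .  [on edge]
  covered (2 px):
    . . . .
    X . . .
    . X . .
    . . . .
    . . . .

Answer: [[0,1],[1,2]]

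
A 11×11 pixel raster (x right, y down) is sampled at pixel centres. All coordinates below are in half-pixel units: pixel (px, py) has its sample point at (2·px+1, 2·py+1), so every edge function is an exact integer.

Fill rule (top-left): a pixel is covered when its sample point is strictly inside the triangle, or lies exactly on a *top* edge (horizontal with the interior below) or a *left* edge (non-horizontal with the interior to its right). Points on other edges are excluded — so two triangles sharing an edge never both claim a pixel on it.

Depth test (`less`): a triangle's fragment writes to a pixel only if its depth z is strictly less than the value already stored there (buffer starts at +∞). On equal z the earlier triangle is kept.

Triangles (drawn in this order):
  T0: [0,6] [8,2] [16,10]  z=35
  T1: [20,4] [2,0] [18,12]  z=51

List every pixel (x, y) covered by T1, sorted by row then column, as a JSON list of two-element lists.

T0:
  2·area = 96
  edge (0, 6)→(8, 2): d=(8,-4) top-left  bias=+0
  edge (8, 2)→(16, 10): d=(8,8) right/bottom  bias=-1
  edge (16, 10)→(0, 6): d=(-16,-4) top-left  bias=+0
    (3,0)@(7, 1): e=[-12,0,108] → .  [on edge]
    (3,1)@(7, 3): e=[4,16,76] → X
    (4,1)@(9, 3): e=[12,0,84] → .  [on edge]
    (1,2)@(3, 5): e=[4,64,28] → X
    (2,2)@(5, 5): e=[12,48,36] → X
    (4,2)@(9, 5): e=[28,16,52] → X
    (5,2)@(11, 5): e=[36,0,60] → .  [on edge]
    (1,3)@(3, 7): e=[20,80,-4] → .
    (2,3)@(5, 7): e=[28,64,4] → X
    (5,3)@(11, 7): e=[52,16,28] → X
    (6,3)@(13, 7): e=[60,0,36] → .  [on edge]
    (2,4)@(5, 9): e=[44,80,-28] → .
    (7,4)@(15, 9): e=[84,0,12] → .  [on edge]
    (8,5)@(17, 11): e=[108,0,-12] → .  [on edge]
    (9,6)@(19, 13): e=[132,0,-36] → .  [on edge]
    (10,7)@(21, 15): e=[156,0,-60] → .  [on edge]
  covered (10 px):
    . . . . . . . . . . .
    . . . X . . . . . . .
    . X X X X . . . . . .
    . . X X X X . . . . .
    . . . . . . X . . . .
    . . . . . . . . . . .
    . . . . . . . . . . .
    . . . . . . . . . . .
    . . . . . . . . . . .
    . . . . . . . . . . .
    . . . . . . . . . . .
T1:
  2·area = 152  (B↔C swapped to make it positive)
  edge (20, 4)→(18, 12): d=(-2,8) right/bottom  bias=-1
  edge (18, 12)→(2, 0): d=(-16,-12) top-left  bias=+0
  edge (2, 0)→(20, 4): d=(18,4) right/bottom  bias=-1
    (2,0)@(5, 1): e=[126,20,6] → X
    (3,0)@(7, 1): e=[110,44,-2] → .
    (2,1)@(5, 3): e=[122,-12,42] → .
    (3,1)@(7, 3): e=[106,12,34] → X
    (4,1)@(9, 3): e=[90,36,26] → X
    (5,1)@(11, 3): e=[74,60,18] → X
    (6,1)@(13, 3): e=[58,84,10] → X
    (7,1)@(15, 3): e=[42,108,2] → X
    (8,1)@(17, 3): e=[26,132,-6] → .
    (3,2)@(7, 5): e=[102,-20,70] → .
    (4,2)@(9, 5): e=[86,4,62] → X
    (8,2)@(17, 5): e=[22,100,30] → X
  covered (19 px):
    . . X . . . . . . . .
    . . . X X X X X . . .
    . . . . X X X X X X .
    . . . . . . X X X X .
    . . . . . . . X X . .
    . . . . . . . . X . .
    . . . . . . . . . . .
    . . . . . . . . . . .
    . . . . . . . . . . .
    . . . . . . . . . . .
    . . . . . . . . . . .

Answer: [[2,0],[3,1],[4,1],[5,1],[6,1],[7,1],[4,2],[5,2],[6,2],[7,2],[8,2],[9,2],[6,3],[7,3],[8,3],[9,3],[7,4],[8,4],[8,5]]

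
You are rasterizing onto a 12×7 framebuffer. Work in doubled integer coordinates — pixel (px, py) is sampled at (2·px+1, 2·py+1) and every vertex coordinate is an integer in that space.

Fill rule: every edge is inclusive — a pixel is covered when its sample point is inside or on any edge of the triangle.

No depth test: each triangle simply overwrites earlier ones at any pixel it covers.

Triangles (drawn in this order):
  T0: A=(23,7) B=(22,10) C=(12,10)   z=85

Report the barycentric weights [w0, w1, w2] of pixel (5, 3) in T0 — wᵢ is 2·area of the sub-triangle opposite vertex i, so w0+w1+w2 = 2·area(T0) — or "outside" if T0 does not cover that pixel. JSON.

T0:
  2·area = 30
  edge (23, 7)→(22, 10): d=(-1,3) inclusive
  edge (22, 10)→(12, 10): d=(-10,0) inclusive
  edge (12, 10)→(23, 7): d=(11,-3) inclusive
    (11,3)@(23, 7): e=[0,30,0] → █  [on edge]
    (8,4)@(17, 9): e=[16,10,4] → █
    (9,4)@(19, 9): e=[10,10,10] → █
    (10,4)@(21, 9): e=[4,10,16] → █
    (11,4)@(23, 9): e=[-2,10,22] → ·
    (8,5)@(17, 11): e=[14,-10,26] → ·
    (9,5)@(19, 11): e=[8,-10,32] → ·
    (10,5)@(21, 11): e=[2,-10,38] → ·
    (0,6)@(1, 13): e=[60,-30,0] → ·  [on edge]
    (10,6)@(21, 13): e=[0,-30,60] → ·  [on edge]
  covered (4 px):
    · · · · · · · · · · · ·
    · · · · · · · · · · · ·
    · · · · · · · · · · · ·
    · · · · · · · · · · · █
    · · · · · · · · █ █ █ ·
    · · · · · · · · · · · ·
    · · · · · · · · · · · ·

Answer: "outside"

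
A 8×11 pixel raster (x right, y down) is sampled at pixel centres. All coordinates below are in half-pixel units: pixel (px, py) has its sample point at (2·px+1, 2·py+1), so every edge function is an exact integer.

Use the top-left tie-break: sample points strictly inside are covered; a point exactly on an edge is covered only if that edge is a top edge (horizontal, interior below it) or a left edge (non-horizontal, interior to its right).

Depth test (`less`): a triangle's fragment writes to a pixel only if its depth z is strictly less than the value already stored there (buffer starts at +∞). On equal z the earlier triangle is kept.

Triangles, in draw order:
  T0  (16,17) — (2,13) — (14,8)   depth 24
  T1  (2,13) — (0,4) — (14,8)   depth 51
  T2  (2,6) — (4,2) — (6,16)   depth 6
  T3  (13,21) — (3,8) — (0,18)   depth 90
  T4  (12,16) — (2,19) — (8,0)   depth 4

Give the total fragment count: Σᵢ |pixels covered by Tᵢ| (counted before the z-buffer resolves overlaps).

T0:
  2·area = 118
  edge (16, 17)→(2, 13): d=(-14,-4) top-left  bias=+0
  edge (2, 13)→(14, 8): d=(12,-5) top-left  bias=+0
  edge (14, 8)→(16, 17): d=(2,9) right/bottom  bias=-1
    (6,4)@(13, 9): e=[100,7,11] → █
    (7,4)@(15, 9): e=[108,17,-7] → ·
    (3,5)@(7, 11): e=[48,1,69] → █
    (4,5)@(9, 11): e=[56,11,51] → █
    (5,5)@(11, 11): e=[64,21,33] → █
    (7,5)@(15, 11): e=[80,41,-3] → ·
    (1,6)@(3, 13): e=[4,5,109] → █
    (2,6)@(5, 13): e=[12,15,91] → █
    (7,6)@(15, 13): e=[52,65,1] → █
    (1,7)@(3, 15): e=[-24,29,113] → ·
    (2,7)@(5, 15): e=[-16,39,95] → ·
    (3,7)@(7, 15): e=[-8,49,77] → ·
    (4,7)@(9, 15): e=[0,59,59] → █  [on edge]
  covered (16 px):
    · · · · · · · ·
    · · · · · · · ·
    · · · · · · · ·
    · · · · · · · ·
    · · · · · · █ ·
    · · · █ █ █ █ ·
    · █ █ █ █ █ █ █
    · · · · █ █ █ █
    · · · · · · · ·
    · · · · · · · ·
    · · · · · · · ·
T1:
  2·area = 118
  edge (2, 13)→(0, 4): d=(-2,-9) top-left  bias=+0
  edge (0, 4)→(14, 8): d=(14,4) right/bottom  bias=-1
  edge (14, 8)→(2, 13): d=(-12,5) right/bottom  bias=-1
    (0,2)@(1, 5): e=[7,10,101] → █
    (1,2)@(3, 5): e=[25,2,91] → █
    (2,2)@(5, 5): e=[43,-6,81] → ·
    (0,3)@(1, 7): e=[3,38,77] → █
    (2,3)@(5, 7): e=[39,22,57] → █
    (3,3)@(7, 7): e=[57,14,47] → █
    (4,3)@(9, 7): e=[75,6,37] → █
    (5,3)@(11, 7): e=[93,-2,27] → ·
    (0,4)@(1, 9): e=[-1,66,53] → ·
    (1,4)@(3, 9): e=[17,58,43] → █
    (5,4)@(11, 9): e=[89,26,3] → █
    (6,4)@(13, 9): e=[107,18,-7] → ·
  covered (14 px):
    · · · · · · · ·
    · · · · · · · ·
    █ █ · · · · · ·
    █ █ █ █ █ · · ·
    · █ █ █ █ █ · ·
    · █ █ · · · · ·
    · · · · · · · ·
    · · · · · · · ·
    · · · · · · · ·
    · · · · · · · ·
    · · · · · · · ·
T2:
  2·area = 36
  edge (2, 6)→(4, 2): d=(2,-4) top-left  bias=+0
  edge (4, 2)→(6, 16): d=(2,14) right/bottom  bias=-1
  edge (6, 16)→(2, 6): d=(-4,-10) top-left  bias=+0
    (1,2)@(3, 5): e=[2,20,14] → █
    (2,2)@(5, 5): e=[10,-8,34] → ·
    (1,3)@(3, 7): e=[6,24,6] → █
    (2,3)@(5, 7): e=[14,-4,26] → ·
    (1,4)@(3, 9): e=[10,28,-2] → ·
    (2,4)@(5, 9): e=[18,0,18] → ·  [on edge]
    (2,5)@(5, 11): e=[22,4,10] → █
    (3,5)@(7, 11): e=[30,-24,30] → ·
    (2,6)@(5, 13): e=[26,8,2] → █
    (3,6)@(7, 13): e=[34,-20,22] → ·
    (2,7)@(5, 15): e=[30,12,-6] → ·
  covered (4 px):
    · · · · · · · ·
    · · · · · · · ·
    · █ · · · · · ·
    · █ · · · · · ·
    · · · · · · · ·
    · · █ · · · · ·
    · · █ · · · · ·
    · · · · · · · ·
    · · · · · · · ·
    · · · · · · · ·
    · · · · · · · ·
T3:
  2·area = 139  (B↔C swapped to make it positive)
  edge (13, 21)→(0, 18): d=(-13,-3) top-left  bias=+0
  edge (0, 18)→(3, 8): d=(3,-10) top-left  bias=+0
  edge (3, 8)→(13, 21): d=(10,13) right/bottom  bias=-1
    (1,4)@(3, 9): e=[126,3,10] → █
    (2,4)@(5, 9): e=[132,23,-16] → ·
    (1,5)@(3, 11): e=[100,9,30] → █
    (2,5)@(5, 11): e=[106,29,4] → █
    (3,5)@(7, 11): e=[112,49,-22] → ·
    (1,6)@(3, 13): e=[74,15,50] → █
    (3,6)@(7, 13): e=[86,55,-2] → ·
    (0,7)@(1, 15): e=[42,1,96] → █
    (3,7)@(7, 15): e=[60,61,18] → █
    (4,7)@(9, 15): e=[66,81,-8] → ·
    (0,8)@(1, 17): e=[16,7,116] → █
    (4,8)@(9, 17): e=[40,87,12] → █
    (6,10)@(13, 21): e=[0,139,0] → ·  [on edge]
  covered (18 px):
    · · · · · · · ·
    · · · · · · · ·
    · · · · · · · ·
    · · · · · · · ·
    · █ · · · · · ·
    · █ █ · · · · ·
    · █ █ · · · · ·
    █ █ █ █ · · · ·
    █ █ █ █ █ · · ·
    · · █ █ █ █ · ·
    · · · · · · · ·
T4:
  2·area = 172
  edge (12, 16)→(2, 19): d=(-10,3) right/bottom  bias=-1
  edge (2, 19)→(8, 0): d=(6,-19) top-left  bias=+0
  edge (8, 0)→(12, 16): d=(4,16) right/bottom  bias=-1
    (3,2)@(7, 5): e=[125,11,36] → █
    (4,2)@(9, 5): e=[119,49,4] → █
    (5,2)@(11, 5): e=[113,87,-28] → ·
    (3,3)@(7, 7): e=[105,23,44] → █
    (5,3)@(11, 7): e=[93,99,-20] → ·
    (3,4)@(7, 9): e=[85,35,52] → █
    (5,4)@(11, 9): e=[73,111,-12] → ·
    (2,5)@(5, 11): e=[71,9,92] → █
    (5,5)@(11, 11): e=[53,123,-4] → ·
    (2,6)@(5, 13): e=[51,21,100] → █
    (5,6)@(11, 13): e=[33,135,4] → █
    (6,6)@(13, 13): e=[27,173,-28] → ·
  covered (20 px):
    · · · · · · · ·
    · · · · · · · ·
    · · · █ █ · · ·
    · · · █ █ · · ·
    · · · █ █ · · ·
    · · █ █ █ · · ·
    · · █ █ █ █ · ·
    · · █ █ █ █ · ·
    · █ █ █ · · · ·
    · · · · · · · ·
    · · · · · · · ·

Result: 72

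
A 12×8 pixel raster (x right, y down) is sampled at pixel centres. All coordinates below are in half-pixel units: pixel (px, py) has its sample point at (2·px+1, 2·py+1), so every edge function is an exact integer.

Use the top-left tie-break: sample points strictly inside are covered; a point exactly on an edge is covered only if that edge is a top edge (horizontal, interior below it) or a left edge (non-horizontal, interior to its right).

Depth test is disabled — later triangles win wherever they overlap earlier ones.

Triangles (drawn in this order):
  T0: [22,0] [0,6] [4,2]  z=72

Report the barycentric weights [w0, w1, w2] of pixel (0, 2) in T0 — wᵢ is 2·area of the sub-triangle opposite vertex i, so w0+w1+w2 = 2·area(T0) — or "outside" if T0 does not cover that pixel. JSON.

T0:
  2·area = 64
  edge (22, 0)→(0, 6): d=(-22,6) right/bottom  bias=-1
  edge (0, 6)→(4, 2): d=(4,-4) top-left  bias=+0
  edge (4, 2)→(22, 0): d=(18,-2) top-left  bias=+0
    (2,0)@(5, 1): e=[80,0,-16] → ·  [on edge]
    (6,0)@(13, 1): e=[32,32,0] → #  [on edge]
    (7,0)@(15, 1): e=[20,40,4] → #
    (8,0)@(17, 1): e=[8,48,8] → #
    (9,0)@(19, 1): e=[-4,56,12] → ·
    (1,1)@(3, 3): e=[48,0,16] → #  [on edge]
    (2,1)@(5, 3): e=[36,8,20] → #
    (3,1)@(7, 3): e=[24,16,24] → #
    (4,1)@(9, 3): e=[12,24,28] → #
    (5,1)@(11, 3): e=[0,32,32] → ·  [on edge]
    (6,1)@(13, 3): e=[-12,40,36] → ·
    (7,1)@(15, 3): e=[-24,48,40] → ·
    (0,2)@(1, 5): e=[16,0,48] → #  [on edge]
  covered (9 px):
    · · · · · · # # # · · ·
    · # # # # · · · · · · ·
    # # · · · · · · · · · ·
    · · · · · · · · · · · ·
    · · · · · · · · · · · ·
    · · · · · · · · · · · ·
    · · · · · · · · · · · ·
    · · · · · · · · · · · ·

Answer: [0,48,16]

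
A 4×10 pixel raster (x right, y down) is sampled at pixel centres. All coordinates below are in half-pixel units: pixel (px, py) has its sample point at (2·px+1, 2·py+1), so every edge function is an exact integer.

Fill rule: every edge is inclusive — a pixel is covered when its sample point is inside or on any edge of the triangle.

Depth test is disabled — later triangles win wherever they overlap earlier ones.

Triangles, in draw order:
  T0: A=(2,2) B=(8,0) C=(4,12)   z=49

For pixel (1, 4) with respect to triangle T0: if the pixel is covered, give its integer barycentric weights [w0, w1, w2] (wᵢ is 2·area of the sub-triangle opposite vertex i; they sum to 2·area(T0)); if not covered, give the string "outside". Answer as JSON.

T0:
  2·area = 64
  edge (2, 2)→(8, 0): d=(6,-2) inclusive
  edge (8, 0)→(4, 12): d=(-4,12) inclusive
  edge (4, 12)→(2, 2): d=(-2,-10) inclusive
    (2,0)@(5, 1): e=[0,32,32] → #  [on edge]
    (3,0)@(7, 1): e=[4,8,52] → #
    (1,1)@(3, 3): e=[8,48,8] → #
    (3,1)@(7, 3): e=[16,0,48] → #  [on edge]
    (1,2)@(3, 5): e=[20,40,4] → #
    (3,2)@(7, 5): e=[28,-8,44] → ·
    (1,3)@(3, 7): e=[32,32,0] → #  [on edge]
    (3,3)@(7, 7): e=[40,-16,40] → ·
    (1,4)@(3, 9): e=[44,24,-4] → ·
    (2,4)@(5, 9): e=[48,0,16] → #  [on edge]
    (3,4)@(7, 9): e=[52,-24,36] → ·
    (2,5)@(5, 11): e=[60,-8,12] → ·
    (1,7)@(3, 15): e=[80,0,-16] → ·  [on edge]
    (2,8)@(5, 17): e=[96,-32,0] → ·  [on edge]
  covered (10 px):
    · · # #
    · # # #
    · # # ·
    · # # ·
    · · # ·
    · · · ·
    · · · ·
    · · · ·
    · · · ·
    · · · ·

Final: "outside"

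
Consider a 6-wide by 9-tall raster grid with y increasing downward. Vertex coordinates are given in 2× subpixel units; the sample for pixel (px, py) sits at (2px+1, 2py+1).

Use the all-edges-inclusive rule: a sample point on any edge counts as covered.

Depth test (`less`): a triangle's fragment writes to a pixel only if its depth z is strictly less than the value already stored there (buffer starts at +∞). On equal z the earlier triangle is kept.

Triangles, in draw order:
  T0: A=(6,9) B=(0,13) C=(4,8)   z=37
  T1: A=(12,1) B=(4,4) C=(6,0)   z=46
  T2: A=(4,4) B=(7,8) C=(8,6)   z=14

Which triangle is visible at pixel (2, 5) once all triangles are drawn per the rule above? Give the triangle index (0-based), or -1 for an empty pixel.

T0:
  2·area = 14
  edge (6, 9)→(0, 13): d=(-6,4) inclusive
  edge (0, 13)→(4, 8): d=(4,-5) inclusive
  edge (4, 8)→(6, 9): d=(2,1) inclusive
    (4,3)@(9, 7): e=[0,21,-7] → ·  [on edge]
    (2,4)@(5, 9): e=[4,9,1] → █
    (3,4)@(7, 9): e=[-4,19,-1] → ·
    (1,5)@(3, 11): e=[0,7,7] → █  [on edge]
    (2,5)@(5, 11): e=[-8,17,5] → ·
    (1,6)@(3, 13): e=[-12,15,11] → ·
  covered (2 px):
    · · · · · ·
    · · · · · ·
    · · · · · ·
    · · · · · ·
    · · █ · · ·
    · █ · · · ·
    · · · · · ·
    · · · · · ·
    · · · · · ·
T1:
  2·area = 26
  edge (12, 1)→(4, 4): d=(-8,3) inclusive
  edge (4, 4)→(6, 0): d=(2,-4) inclusive
  edge (6, 0)→(12, 1): d=(6,1) inclusive
    (3,0)@(7, 1): e=[15,6,5] → █
    (4,0)@(9, 1): e=[9,14,3] → █
    (5,0)@(11, 1): e=[3,22,1] → █
    (2,1)@(5, 3): e=[5,2,19] → █
    (3,1)@(7, 3): e=[-1,10,17] → ·
    (4,1)@(9, 3): e=[-7,18,15] → ·
    (5,1)@(11, 3): e=[-13,26,13] → ·
    (2,2)@(5, 5): e=[-11,6,31] → ·
  covered (4 px):
    · · · █ █ █
    · · █ · · ·
    · · · · · ·
    · · · · · ·
    · · · · · ·
    · · · · · ·
    · · · · · ·
    · · · · · ·
    · · · · · ·
T2:
  2·area = 10  (B↔C swapped to make it positive)
  edge (4, 4)→(8, 6): d=(4,2) inclusive
  edge (8, 6)→(7, 8): d=(-1,2) inclusive
  edge (7, 8)→(4, 4): d=(-3,-4) inclusive
    (2,2)@(5, 5): e=[2,7,1] → █
    (3,2)@(7, 5): e=[-2,3,9] → ·
    (2,3)@(5, 7): e=[10,5,-5] → ·
    (3,3)@(7, 7): e=[6,1,3] → █
    (4,3)@(9, 7): e=[2,-3,11] → ·
    (3,4)@(7, 9): e=[14,-1,-3] → ·
  covered (2 px):
    · · · · · ·
    · · · · · ·
    · · █ · · ·
    · · · █ · ·
    · · · · · ·
    · · · · · ·
    · · · · · ·
    · · · · · ·
    · · · · · ·

Z-buffer (winner per pixel, '.' = empty):
  . . . 1 1 1
  . . 1 . . .
  . . 2 . . .
  . . . 2 . .
  . . 0 . . .
  . 0 . . . .
  . . . . . .
  . . . . . .
  . . . . . .

Answer: -1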